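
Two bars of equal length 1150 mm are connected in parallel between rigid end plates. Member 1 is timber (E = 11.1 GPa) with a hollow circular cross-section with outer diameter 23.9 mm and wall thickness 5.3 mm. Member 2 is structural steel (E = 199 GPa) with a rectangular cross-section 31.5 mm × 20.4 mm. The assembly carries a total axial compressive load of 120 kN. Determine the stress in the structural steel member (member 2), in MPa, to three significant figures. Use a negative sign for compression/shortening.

-182 MPa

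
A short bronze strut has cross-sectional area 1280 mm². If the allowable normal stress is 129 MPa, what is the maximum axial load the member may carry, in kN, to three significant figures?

P_max = σ_allow · A = 129 · 1280 = 165100 N = 165.1 kN.

165 kN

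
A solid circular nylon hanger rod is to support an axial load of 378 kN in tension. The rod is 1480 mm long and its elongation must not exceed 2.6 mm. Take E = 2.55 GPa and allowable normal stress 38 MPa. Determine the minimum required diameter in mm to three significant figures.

328 mm

Required area A ≥ P/σ_allow = 378000/38 = 9947 mm².
For a solid circular section, d ≥ √(4A/π) = 112.5 mm.
Elongation limit: A ≥ PL/(Eδ_allow) = 378000·1480/(2550·2.6) = 84380 mm² ⇒ d ≥ 327.8 mm.
The elongation limit governs.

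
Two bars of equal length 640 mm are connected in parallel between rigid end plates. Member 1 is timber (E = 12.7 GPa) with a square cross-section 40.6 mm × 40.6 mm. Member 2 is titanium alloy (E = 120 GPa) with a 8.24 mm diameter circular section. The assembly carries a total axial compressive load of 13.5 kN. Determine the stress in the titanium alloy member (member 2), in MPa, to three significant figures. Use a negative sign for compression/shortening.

-59.3 MPa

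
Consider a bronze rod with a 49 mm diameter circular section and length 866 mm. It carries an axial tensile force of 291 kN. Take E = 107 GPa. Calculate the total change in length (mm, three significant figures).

A = 1886 mm².
δ_mech = NL/(AE) = 291000·866/(1886·107000) = 1.249 mm.

1.25 mm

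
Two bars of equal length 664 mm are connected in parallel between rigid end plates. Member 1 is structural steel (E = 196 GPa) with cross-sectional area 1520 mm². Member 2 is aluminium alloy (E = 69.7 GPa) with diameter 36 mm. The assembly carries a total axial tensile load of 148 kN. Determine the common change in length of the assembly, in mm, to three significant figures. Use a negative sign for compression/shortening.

0.266 mm

A_2 = 1018 mm².
Equal strain + equilibrium ⇒ each member carries load in proportion to AE: A₁E₁ = 297900000 N, A₂E₂ = 70950000 N, ΣAE = 368900000 N.
δ = PL/ΣAE = 148000·664/368900000 = 0.2664 mm.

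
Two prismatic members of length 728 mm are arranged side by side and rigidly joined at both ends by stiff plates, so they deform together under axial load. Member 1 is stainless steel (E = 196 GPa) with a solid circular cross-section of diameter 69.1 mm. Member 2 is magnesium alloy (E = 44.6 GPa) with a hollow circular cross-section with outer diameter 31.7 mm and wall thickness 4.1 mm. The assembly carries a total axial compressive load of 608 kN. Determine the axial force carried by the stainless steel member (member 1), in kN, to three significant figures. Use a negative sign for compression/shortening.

A_1 = 3750 mm².
A_2 = 355.5 mm².
Equal strain + equilibrium ⇒ each member carries load in proportion to AE: A₁E₁ = 735000000 N, A₂E₂ = 15860000 N, ΣAE = 750900000 N.
F₁ = P·A₁E₁/ΣAE = -608000·735000000/750900000 = -595200 N.

-595 kN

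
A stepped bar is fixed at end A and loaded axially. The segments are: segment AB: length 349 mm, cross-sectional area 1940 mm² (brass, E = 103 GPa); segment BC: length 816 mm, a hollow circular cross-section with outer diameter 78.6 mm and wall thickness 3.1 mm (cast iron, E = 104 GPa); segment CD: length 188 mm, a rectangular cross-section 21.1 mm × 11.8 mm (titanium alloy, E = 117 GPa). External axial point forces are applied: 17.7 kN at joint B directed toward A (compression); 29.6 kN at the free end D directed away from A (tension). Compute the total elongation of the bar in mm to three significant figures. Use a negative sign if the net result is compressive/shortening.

0.528 mm

Internal axial forces (sectioning from the free end, tension +): N_CD = 29.6 kN, N_BC = 29.6 kN, N_AB = 11.9 kN.
A_BC = 735.3 mm².
A_CD = 249 mm².
δ_AB = 11900·349/(1940·103000) = 0.02078 mm
δ_BC = 29600·816/(735.3·104000) = 0.3159 mm
δ_CD = 29600·188/(249·117000) = 0.191 mm
δ = Σδ_i = 0.5277 mm.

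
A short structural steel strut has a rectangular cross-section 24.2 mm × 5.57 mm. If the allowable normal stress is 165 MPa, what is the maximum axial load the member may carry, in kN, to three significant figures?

A = 134.8 mm².
P_max = σ_allow · A = 165 · 134.8 = 22240 N = 22.24 kN.

22.2 kN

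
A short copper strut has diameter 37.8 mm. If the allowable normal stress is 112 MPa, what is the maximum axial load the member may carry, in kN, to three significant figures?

126 kN

A = 1122 mm².
P_max = σ_allow · A = 112 · 1122 = 125700 N = 125.7 kN.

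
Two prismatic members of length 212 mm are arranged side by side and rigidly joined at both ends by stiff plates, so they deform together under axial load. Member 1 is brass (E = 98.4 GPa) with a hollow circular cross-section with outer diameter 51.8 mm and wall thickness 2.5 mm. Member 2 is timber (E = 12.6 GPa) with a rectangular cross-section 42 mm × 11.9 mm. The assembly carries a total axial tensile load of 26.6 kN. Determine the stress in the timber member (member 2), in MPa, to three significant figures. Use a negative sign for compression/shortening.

A_1 = 387.2 mm².
A_2 = 499.8 mm².
Equal strain + equilibrium ⇒ each member carries load in proportion to AE: A₁E₁ = 38100000 N, A₂E₂ = 6297000 N, ΣAE = 44400000 N.
σ₂ = P·E₂/ΣAE = 26600·12600/44400000 = 7.549 MPa.

7.55 MPa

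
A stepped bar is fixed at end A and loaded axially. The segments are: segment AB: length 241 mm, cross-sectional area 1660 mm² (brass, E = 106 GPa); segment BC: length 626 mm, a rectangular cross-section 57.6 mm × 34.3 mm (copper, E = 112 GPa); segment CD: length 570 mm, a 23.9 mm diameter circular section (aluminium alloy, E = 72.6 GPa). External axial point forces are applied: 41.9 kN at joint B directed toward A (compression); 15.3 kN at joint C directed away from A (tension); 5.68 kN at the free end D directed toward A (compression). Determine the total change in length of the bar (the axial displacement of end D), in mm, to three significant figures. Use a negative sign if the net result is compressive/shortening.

-0.116 mm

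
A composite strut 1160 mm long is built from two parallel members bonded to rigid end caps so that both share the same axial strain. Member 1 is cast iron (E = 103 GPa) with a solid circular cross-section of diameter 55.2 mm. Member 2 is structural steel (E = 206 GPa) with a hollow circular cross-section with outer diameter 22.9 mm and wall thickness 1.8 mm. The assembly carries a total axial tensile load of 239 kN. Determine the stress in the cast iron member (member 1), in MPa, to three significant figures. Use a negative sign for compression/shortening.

A_1 = 2393 mm².
A_2 = 119.3 mm².
Equal strain + equilibrium ⇒ each member carries load in proportion to AE: A₁E₁ = 246500000 N, A₂E₂ = 24580000 N, ΣAE = 271100000 N.
σ₁ = P·E₁/ΣAE = 239000·103000/271100000 = 90.81 MPa.

90.8 MPa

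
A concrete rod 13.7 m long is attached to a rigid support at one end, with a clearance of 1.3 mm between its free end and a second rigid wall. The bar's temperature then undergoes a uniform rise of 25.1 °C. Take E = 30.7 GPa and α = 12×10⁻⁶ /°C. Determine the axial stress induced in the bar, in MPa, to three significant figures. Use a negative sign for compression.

Free thermal expansion αLΔT = 12e-6 · 13700 · 25.1 = 4.126 mm.
The walls engage after the gap closes; constrained expansion = 4.126 − 1.3 = 2.826 mm.
The walls impose strain ε = −(2.826)/13700 = -2.0631e-04; σ = Eε = 30700 · -2.0631e-04 = -6.334 MPa.

-6.33 MPa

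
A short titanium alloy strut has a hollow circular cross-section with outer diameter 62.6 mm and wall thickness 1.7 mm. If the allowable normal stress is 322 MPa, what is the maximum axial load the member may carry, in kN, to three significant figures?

105 kN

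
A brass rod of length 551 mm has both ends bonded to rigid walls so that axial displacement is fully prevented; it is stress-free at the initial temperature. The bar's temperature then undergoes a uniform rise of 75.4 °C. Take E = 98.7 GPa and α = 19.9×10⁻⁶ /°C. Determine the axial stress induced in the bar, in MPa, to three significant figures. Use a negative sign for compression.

Free thermal expansion αLΔT = 19.9e-6 · 551 · 75.4 = 0.8268 mm.
The walls impose strain ε = −(0.8268)/551 = -1.5005e-03; σ = Eε = 98700 · -1.5005e-03 = -148.1 MPa.

-148 MPa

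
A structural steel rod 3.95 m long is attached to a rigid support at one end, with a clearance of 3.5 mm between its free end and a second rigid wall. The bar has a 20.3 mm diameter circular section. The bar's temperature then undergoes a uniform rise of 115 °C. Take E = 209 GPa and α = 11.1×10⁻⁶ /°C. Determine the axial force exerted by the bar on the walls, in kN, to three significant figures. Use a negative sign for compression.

-26.4 kN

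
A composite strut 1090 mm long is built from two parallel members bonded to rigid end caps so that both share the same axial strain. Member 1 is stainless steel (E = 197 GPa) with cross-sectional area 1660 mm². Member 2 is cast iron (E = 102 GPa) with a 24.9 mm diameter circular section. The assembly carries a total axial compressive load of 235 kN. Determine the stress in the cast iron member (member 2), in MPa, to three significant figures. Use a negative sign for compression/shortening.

A_2 = 487 mm².
Equal strain + equilibrium ⇒ each member carries load in proportion to AE: A₁E₁ = 327000000 N, A₂E₂ = 49670000 N, ΣAE = 376700000 N.
σ₂ = P·E₂/ΣAE = -235000·102000/376700000 = -63.63 MPa.

-63.6 MPa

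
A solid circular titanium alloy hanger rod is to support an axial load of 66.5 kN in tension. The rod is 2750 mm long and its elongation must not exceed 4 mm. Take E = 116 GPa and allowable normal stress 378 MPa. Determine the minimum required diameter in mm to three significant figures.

22.4 mm

Required area A ≥ P/σ_allow = 66500/378 = 175.9 mm².
For a solid circular section, d ≥ √(4A/π) = 14.97 mm.
Elongation limit: A ≥ PL/(Eδ_allow) = 66500·2750/(116000·4) = 394.1 mm² ⇒ d ≥ 22.4 mm.
The elongation limit governs.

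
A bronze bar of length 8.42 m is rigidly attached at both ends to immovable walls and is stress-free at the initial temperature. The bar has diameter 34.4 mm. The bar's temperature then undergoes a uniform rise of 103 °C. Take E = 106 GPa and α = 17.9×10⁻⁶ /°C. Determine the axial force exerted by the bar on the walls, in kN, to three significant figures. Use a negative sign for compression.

-182 kN

Free thermal expansion αLΔT = 17.9e-6 · 8420 · 103 = 15.52 mm.
The walls impose strain ε = −(15.52)/8420 = -1.8437e-03; σ = Eε = 106000 · -1.8437e-03 = -195.4 MPa.
Wall reaction R = σ·A = -195.4·929.4 = -181600 N = -181.6 kN.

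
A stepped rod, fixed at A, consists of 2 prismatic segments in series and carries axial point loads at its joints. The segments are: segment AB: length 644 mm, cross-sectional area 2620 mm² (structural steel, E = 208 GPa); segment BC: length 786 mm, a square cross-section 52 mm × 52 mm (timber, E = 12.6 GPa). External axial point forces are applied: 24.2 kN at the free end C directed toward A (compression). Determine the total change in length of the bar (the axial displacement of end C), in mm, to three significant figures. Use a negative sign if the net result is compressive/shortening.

Internal axial forces (sectioning from the free end, tension +): N_BC = -24.2 kN, N_AB = -24.2 kN.
A_BC = 2704 mm².
δ_AB = -24200·644/(2620·208000) = -0.0286 mm
δ_BC = -24200·786/(2704·12600) = -0.5583 mm
δ = Σδ_i = -0.5869 mm.

-0.587 mm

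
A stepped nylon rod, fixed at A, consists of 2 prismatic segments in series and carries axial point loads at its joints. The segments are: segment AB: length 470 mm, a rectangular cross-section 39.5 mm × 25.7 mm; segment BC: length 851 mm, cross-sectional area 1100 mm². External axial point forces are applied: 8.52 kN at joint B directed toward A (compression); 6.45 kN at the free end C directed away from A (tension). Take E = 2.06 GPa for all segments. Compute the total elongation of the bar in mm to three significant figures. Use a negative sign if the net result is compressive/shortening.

Internal axial forces (sectioning from the free end, tension +): N_BC = 6.45 kN, N_AB = -2.07 kN.
A_AB = 1015 mm².
δ_AB = -2070·470/(1015·2060) = -0.4652 mm
δ_BC = 6450·851/(1100·2060) = 2.422 mm
δ = Σδ_i = 1.957 mm.

1.96 mm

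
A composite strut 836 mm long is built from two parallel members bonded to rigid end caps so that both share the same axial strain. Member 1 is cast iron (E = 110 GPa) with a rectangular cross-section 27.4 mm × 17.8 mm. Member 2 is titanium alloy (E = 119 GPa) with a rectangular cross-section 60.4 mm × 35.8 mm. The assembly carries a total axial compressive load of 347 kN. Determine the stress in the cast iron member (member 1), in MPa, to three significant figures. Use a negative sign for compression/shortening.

-123 MPa

A_1 = 487.7 mm².
A_2 = 2162 mm².
Equal strain + equilibrium ⇒ each member carries load in proportion to AE: A₁E₁ = 53650000 N, A₂E₂ = 257300000 N, ΣAE = 311000000 N.
σ₁ = P·E₁/ΣAE = -347000·110000/311000000 = -122.7 MPa.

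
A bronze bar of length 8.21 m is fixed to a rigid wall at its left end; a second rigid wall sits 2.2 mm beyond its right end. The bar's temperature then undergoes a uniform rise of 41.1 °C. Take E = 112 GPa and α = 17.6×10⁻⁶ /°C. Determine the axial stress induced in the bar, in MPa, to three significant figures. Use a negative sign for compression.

Free thermal expansion αLΔT = 17.6e-6 · 8210 · 41.1 = 5.939 mm.
The walls engage after the gap closes; constrained expansion = 5.939 − 2.2 = 3.739 mm.
The walls impose strain ε = −(3.739)/8210 = -4.5539e-04; σ = Eε = 112000 · -4.5539e-04 = -51 MPa.

-51.0 MPa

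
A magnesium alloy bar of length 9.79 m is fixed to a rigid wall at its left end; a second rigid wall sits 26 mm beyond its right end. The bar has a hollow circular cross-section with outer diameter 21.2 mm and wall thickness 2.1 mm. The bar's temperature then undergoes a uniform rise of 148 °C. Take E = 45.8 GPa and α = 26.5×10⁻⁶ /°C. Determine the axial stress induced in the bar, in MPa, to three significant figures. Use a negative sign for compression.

-58.0 MPa

Free thermal expansion αLΔT = 26.5e-6 · 9790 · 148 = 38.4 mm.
The walls engage after the gap closes; constrained expansion = 38.4 − 26 = 12.4 mm.
The walls impose strain ε = −(12.4)/9790 = -1.2662e-03; σ = Eε = 45800 · -1.2662e-03 = -57.99 MPa.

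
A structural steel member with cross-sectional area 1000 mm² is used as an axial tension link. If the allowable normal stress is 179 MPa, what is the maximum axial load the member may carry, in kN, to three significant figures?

P_max = σ_allow · A = 179 · 1000 = 179000 N = 179 kN.

179 kN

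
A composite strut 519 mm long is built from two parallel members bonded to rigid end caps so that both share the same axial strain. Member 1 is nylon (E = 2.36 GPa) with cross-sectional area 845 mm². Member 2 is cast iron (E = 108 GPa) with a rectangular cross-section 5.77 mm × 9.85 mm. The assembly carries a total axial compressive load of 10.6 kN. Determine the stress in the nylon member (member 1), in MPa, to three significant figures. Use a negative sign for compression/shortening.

A_2 = 56.83 mm².
Equal strain + equilibrium ⇒ each member carries load in proportion to AE: A₁E₁ = 1994000 N, A₂E₂ = 6138000 N, ΣAE = 8132000 N.
σ₁ = P·E₁/ΣAE = -10600·2360/8132000 = -3.076 MPa.

-3.08 MPa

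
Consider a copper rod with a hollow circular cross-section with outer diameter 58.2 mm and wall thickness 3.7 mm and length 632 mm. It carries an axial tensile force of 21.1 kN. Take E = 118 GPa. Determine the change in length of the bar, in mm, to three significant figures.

0.178 mm

A = 633.5 mm².
δ_mech = NL/(AE) = 21100·632/(633.5·118000) = 0.1784 mm.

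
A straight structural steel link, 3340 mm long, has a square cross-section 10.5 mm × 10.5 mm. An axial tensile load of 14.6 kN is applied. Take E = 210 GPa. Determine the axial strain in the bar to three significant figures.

6.31e-04

A = 110.2 mm².
σ = N/A = 132.4 MPa; ε = σ/E = 132.4/210000 = 6.306e-04.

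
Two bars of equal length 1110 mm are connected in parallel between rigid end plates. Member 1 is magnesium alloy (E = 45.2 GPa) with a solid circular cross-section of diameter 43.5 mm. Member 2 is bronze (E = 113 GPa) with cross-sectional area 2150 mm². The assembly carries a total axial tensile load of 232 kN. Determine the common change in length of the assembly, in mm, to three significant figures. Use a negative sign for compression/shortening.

0.830 mm

A_1 = 1486 mm².
Equal strain + equilibrium ⇒ each member carries load in proportion to AE: A₁E₁ = 67170000 N, A₂E₂ = 243000000 N, ΣAE = 310100000 N.
δ = PL/ΣAE = 232000·1110/310100000 = 0.8304 mm.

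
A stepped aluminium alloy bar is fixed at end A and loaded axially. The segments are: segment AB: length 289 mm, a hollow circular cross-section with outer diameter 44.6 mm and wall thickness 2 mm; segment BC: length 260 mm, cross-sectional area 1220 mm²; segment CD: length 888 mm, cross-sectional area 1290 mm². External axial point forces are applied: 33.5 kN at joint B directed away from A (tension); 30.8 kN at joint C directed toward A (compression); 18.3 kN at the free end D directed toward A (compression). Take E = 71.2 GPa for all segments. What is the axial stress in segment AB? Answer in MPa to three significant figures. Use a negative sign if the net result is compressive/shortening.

-58.3 MPa

Internal axial forces (sectioning from the free end, tension +): N_CD = -18.3 kN, N_BC = -49.1 kN, N_AB = -15.6 kN.
A_AB = 267.7 mm².
σ_AB = N_AB/A_AB = -15600/267.7 = -58.28 MPa.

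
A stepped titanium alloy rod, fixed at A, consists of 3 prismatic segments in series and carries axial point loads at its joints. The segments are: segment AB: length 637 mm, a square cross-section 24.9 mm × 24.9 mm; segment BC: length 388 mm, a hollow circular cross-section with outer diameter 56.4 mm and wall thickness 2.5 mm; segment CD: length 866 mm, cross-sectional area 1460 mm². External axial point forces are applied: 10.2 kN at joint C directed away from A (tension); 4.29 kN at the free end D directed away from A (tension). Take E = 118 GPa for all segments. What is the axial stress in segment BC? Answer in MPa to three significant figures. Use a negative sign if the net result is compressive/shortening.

34.2 MPa

Internal axial forces (sectioning from the free end, tension +): N_CD = 4.29 kN, N_BC = 14.49 kN, N_AB = 14.49 kN.
A_BC = 423.3 mm².
σ_BC = N_BC/A_BC = 14490/423.3 = 34.23 MPa.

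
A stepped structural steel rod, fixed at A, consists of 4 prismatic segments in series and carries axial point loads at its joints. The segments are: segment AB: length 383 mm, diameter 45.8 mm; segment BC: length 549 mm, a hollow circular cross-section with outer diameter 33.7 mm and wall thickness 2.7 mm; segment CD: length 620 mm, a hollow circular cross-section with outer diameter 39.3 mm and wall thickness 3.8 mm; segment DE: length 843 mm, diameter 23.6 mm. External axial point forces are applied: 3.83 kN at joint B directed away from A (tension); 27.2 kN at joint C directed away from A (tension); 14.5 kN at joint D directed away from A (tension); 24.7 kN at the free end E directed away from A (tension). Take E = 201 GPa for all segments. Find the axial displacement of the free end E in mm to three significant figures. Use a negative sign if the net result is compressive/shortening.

1.29 mm

Internal axial forces (sectioning from the free end, tension +): N_DE = 24.7 kN, N_CD = 39.2 kN, N_BC = 66.4 kN, N_AB = 70.23 kN.
A_AB = 1647 mm².
A_BC = 263 mm².
A_CD = 423.8 mm².
A_DE = 437.4 mm².
δ_AB = 70230·383/(1647·201000) = 0.08123 mm
δ_BC = 66400·549/(263·201000) = 0.6897 mm
δ_CD = 39200·620/(423.8·201000) = 0.2853 mm
δ_DE = 24700·843/(437.4·201000) = 0.2368 mm
δ = Σδ_i = 1.293 mm.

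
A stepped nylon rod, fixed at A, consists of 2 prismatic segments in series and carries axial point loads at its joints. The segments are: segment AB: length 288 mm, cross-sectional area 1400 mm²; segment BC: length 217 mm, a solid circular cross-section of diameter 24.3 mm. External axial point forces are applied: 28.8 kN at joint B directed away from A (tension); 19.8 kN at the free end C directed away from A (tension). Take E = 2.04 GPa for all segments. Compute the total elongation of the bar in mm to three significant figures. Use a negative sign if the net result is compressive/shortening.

Internal axial forces (sectioning from the free end, tension +): N_BC = 19.8 kN, N_AB = 48.6 kN.
A_BC = 463.8 mm².
δ_AB = 48600·288/(1400·2040) = 4.901 mm
δ_BC = 19800·217/(463.8·2040) = 4.541 mm
δ = Σδ_i = 9.442 mm.

9.44 mm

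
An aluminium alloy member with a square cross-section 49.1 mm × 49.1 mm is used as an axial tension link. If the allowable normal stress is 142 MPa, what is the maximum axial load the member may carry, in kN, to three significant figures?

342 kN

A = 2411 mm².
P_max = σ_allow · A = 142 · 2411 = 342300 N = 342.3 kN.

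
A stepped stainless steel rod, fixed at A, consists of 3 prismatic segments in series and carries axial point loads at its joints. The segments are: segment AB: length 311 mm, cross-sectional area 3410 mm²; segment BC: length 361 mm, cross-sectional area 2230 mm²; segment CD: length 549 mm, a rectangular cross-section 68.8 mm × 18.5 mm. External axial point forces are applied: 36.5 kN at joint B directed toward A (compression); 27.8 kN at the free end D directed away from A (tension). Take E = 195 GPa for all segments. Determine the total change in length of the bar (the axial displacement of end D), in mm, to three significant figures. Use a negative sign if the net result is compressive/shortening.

0.0805 mm

Internal axial forces (sectioning from the free end, tension +): N_CD = 27.8 kN, N_BC = 27.8 kN, N_AB = -8.7 kN.
A_CD = 1273 mm².
δ_AB = -8700·311/(3410·195000) = -0.004069 mm
δ_BC = 27800·361/(2230·195000) = 0.02308 mm
δ_CD = 27800·549/(1273·195000) = 0.06149 mm
δ = Σδ_i = 0.0805 mm.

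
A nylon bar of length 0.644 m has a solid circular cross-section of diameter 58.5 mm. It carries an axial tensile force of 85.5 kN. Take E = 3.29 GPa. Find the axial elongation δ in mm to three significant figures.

6.23 mm

A = 2688 mm².
δ_mech = NL/(AE) = 85500·644/(2688·3290) = 6.227 mm.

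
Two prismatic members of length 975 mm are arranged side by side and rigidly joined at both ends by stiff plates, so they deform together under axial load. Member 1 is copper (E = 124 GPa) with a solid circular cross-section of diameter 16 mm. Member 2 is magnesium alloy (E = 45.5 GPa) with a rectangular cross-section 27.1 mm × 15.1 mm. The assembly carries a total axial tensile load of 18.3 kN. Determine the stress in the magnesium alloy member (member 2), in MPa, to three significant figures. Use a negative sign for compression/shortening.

A_1 = 201.1 mm².
A_2 = 409.2 mm².
Equal strain + equilibrium ⇒ each member carries load in proportion to AE: A₁E₁ = 24930000 N, A₂E₂ = 18620000 N, ΣAE = 43550000 N.
σ₂ = P·E₂/ΣAE = 18300·45500/43550000 = 19.12 MPa.

19.1 MPa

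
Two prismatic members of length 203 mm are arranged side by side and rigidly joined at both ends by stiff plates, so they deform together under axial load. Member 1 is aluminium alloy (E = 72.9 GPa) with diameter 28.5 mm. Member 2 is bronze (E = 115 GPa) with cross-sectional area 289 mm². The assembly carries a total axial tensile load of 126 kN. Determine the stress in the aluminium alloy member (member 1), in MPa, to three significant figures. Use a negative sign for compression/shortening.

115 MPa

A_1 = 637.9 mm².
Equal strain + equilibrium ⇒ each member carries load in proportion to AE: A₁E₁ = 46510000 N, A₂E₂ = 33240000 N, ΣAE = 79740000 N.
σ₁ = P·E₁/ΣAE = 126000·72900/79740000 = 115.2 MPa.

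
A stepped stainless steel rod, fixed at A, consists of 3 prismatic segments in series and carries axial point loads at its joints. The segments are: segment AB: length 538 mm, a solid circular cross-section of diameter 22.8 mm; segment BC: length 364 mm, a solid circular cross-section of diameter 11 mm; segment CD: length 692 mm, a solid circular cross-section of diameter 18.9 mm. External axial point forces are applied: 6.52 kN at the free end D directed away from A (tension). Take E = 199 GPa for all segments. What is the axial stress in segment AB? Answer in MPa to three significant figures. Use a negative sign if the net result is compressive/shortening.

16.0 MPa

Internal axial forces (sectioning from the free end, tension +): N_CD = 6.52 kN, N_BC = 6.52 kN, N_AB = 6.52 kN.
A_AB = 408.3 mm².
σ_AB = N_AB/A_AB = 6520/408.3 = 15.97 MPa.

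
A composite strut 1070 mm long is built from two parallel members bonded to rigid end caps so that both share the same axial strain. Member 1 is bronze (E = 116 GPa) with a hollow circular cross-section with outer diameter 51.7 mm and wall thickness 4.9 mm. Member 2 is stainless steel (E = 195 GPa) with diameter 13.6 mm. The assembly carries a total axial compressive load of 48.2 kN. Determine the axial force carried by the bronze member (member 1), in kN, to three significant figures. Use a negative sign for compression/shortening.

A_1 = 720.4 mm².
A_2 = 145.3 mm².
Equal strain + equilibrium ⇒ each member carries load in proportion to AE: A₁E₁ = 83570000 N, A₂E₂ = 28330000 N, ΣAE = 111900000 N.
F₁ = P·A₁E₁/ΣAE = -48200·83570000/111900000 = -36000 N.

-36.0 kN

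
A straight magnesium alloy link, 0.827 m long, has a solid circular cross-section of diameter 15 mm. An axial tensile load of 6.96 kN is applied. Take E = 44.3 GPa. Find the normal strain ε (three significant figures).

8.89e-04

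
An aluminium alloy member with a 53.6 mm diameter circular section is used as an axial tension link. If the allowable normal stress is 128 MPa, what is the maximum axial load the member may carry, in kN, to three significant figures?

289 kN

A = 2256 mm².
P_max = σ_allow · A = 128 · 2256 = 288800 N = 288.8 kN.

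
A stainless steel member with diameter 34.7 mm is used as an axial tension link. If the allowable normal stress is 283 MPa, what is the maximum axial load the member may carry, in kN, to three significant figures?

268 kN

A = 945.7 mm².
P_max = σ_allow · A = 283 · 945.7 = 267600 N = 267.6 kN.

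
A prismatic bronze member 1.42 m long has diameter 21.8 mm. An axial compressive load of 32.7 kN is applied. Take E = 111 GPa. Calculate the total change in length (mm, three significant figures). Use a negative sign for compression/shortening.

-1.12 mm

A = 373.3 mm².
δ_mech = NL/(AE) = -32700·1420/(373.3·111000) = -1.121 mm.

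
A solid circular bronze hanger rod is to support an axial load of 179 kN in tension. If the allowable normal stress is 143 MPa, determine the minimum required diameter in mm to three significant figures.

39.9 mm

Required area A ≥ P/σ_allow = 179000/143 = 1252 mm².
For a solid circular section, d ≥ √(4A/π) = 39.92 mm.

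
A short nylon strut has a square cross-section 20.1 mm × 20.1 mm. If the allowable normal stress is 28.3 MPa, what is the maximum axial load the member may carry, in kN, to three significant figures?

11.4 kN

A = 404 mm².
P_max = σ_allow · A = 28.3 · 404 = 11430 N = 11.43 kN.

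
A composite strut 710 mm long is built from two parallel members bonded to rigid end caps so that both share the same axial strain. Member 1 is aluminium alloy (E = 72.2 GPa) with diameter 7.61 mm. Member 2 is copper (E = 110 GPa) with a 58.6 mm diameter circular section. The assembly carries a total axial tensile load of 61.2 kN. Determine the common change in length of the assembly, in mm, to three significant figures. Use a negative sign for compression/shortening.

A_1 = 45.48 mm².
A_2 = 2697 mm².
Equal strain + equilibrium ⇒ each member carries load in proportion to AE: A₁E₁ = 3284000 N, A₂E₂ = 296700000 N, ΣAE = 300000000 N.
δ = PL/ΣAE = 61200·710/300000000 = 0.1449 mm.

0.145 mm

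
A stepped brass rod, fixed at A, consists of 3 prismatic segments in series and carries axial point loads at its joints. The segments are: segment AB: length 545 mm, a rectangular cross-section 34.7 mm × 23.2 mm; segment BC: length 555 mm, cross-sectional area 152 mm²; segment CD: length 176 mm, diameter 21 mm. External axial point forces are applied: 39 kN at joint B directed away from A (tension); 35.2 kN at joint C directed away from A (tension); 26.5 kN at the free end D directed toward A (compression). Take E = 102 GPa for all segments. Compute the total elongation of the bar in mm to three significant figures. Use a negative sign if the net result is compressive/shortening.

0.496 mm

Internal axial forces (sectioning from the free end, tension +): N_CD = -26.5 kN, N_BC = 8.7 kN, N_AB = 47.7 kN.
A_AB = 805 mm².
A_CD = 346.4 mm².
δ_AB = 47700·545/(805·102000) = 0.3166 mm
δ_BC = 8700·555/(152·102000) = 0.3114 mm
δ_CD = -26500·176/(346.4·102000) = -0.132 mm
δ = Σδ_i = 0.496 mm.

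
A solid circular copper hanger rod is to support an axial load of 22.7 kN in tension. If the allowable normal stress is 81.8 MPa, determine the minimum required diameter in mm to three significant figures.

Required area A ≥ P/σ_allow = 22700/81.8 = 277.5 mm².
For a solid circular section, d ≥ √(4A/π) = 18.8 mm.

18.8 mm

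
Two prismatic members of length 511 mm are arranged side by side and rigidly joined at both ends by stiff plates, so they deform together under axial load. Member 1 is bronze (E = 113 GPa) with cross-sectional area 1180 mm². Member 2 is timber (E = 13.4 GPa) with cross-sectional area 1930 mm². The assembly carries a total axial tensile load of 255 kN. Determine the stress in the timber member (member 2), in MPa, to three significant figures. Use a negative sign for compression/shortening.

Equal strain + equilibrium ⇒ each member carries load in proportion to AE: A₁E₁ = 133300000 N, A₂E₂ = 25860000 N, ΣAE = 159200000 N.
σ₂ = P·E₂/ΣAE = 255000·13400/159200000 = 21.46 MPa.

21.5 MPa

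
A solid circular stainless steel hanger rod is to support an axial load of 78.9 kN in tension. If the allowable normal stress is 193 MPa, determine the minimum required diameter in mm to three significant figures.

22.8 mm

Required area A ≥ P/σ_allow = 78900/193 = 408.8 mm².
For a solid circular section, d ≥ √(4A/π) = 22.81 mm.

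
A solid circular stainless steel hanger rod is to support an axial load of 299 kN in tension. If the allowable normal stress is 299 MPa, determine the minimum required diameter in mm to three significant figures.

35.7 mm

Required area A ≥ P/σ_allow = 299000/299 = 1000 mm².
For a solid circular section, d ≥ √(4A/π) = 35.68 mm.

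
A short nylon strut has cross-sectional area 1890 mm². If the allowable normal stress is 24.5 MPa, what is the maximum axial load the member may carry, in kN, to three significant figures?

46.3 kN

P_max = σ_allow · A = 24.5 · 1890 = 46300 N = 46.3 kN.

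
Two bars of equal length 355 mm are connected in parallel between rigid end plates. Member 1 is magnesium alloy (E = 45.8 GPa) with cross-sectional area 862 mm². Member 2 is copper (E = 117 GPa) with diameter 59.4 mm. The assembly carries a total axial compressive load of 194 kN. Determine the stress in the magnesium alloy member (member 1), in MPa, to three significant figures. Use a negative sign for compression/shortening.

A_2 = 2771 mm².
Equal strain + equilibrium ⇒ each member carries load in proportion to AE: A₁E₁ = 39480000 N, A₂E₂ = 324200000 N, ΣAE = 363700000 N.
σ₁ = P·E₁/ΣAE = -194000·45800/363700000 = -24.43 MPa.

-24.4 MPa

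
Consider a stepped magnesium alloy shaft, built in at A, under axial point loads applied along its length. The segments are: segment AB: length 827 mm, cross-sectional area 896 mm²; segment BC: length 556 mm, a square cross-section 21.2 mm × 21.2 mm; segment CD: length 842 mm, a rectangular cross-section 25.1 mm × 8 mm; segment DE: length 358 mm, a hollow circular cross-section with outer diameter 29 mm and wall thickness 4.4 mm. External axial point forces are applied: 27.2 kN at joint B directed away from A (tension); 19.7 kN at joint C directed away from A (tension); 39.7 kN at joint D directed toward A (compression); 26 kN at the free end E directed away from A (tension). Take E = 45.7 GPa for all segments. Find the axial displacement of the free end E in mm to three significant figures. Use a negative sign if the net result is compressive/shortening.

Internal axial forces (sectioning from the free end, tension +): N_DE = 26 kN, N_CD = -13.7 kN, N_BC = 6 kN, N_AB = 33.2 kN.
A_BC = 449.4 mm².
A_CD = 200.8 mm².
A_DE = 340 mm².
δ_AB = 33200·827/(896·45700) = 0.6705 mm
δ_BC = 6000·556/(449.4·45700) = 0.1624 mm
δ_CD = -13700·842/(200.8·45700) = -1.257 mm
δ_DE = 26000·358/(340·45700) = 0.599 mm
δ = Σδ_i = 0.1749 mm.

0.175 mm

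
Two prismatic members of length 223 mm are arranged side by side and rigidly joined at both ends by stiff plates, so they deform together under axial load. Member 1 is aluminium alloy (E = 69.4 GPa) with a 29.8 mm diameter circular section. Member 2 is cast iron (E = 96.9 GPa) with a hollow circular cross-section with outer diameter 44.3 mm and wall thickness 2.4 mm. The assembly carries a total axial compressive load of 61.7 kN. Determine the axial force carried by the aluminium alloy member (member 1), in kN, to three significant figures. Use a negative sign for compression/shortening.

-37.8 kN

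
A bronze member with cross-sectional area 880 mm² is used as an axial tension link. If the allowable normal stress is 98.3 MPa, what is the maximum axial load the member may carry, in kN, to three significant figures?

86.5 kN

P_max = σ_allow · A = 98.3 · 880 = 86500 N = 86.5 kN.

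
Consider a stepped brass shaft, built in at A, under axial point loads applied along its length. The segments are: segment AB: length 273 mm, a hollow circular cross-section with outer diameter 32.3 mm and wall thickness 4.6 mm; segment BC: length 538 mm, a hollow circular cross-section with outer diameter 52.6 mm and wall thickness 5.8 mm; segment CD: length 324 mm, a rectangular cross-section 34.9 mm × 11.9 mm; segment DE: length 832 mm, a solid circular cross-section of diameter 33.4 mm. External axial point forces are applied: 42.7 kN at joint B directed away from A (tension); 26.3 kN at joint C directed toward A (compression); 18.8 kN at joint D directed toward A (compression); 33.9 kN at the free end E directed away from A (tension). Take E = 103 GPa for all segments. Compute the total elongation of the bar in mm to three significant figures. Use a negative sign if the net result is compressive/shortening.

0.567 mm

Internal axial forces (sectioning from the free end, tension +): N_DE = 33.9 kN, N_CD = 15.1 kN, N_BC = -11.2 kN, N_AB = 31.5 kN.
A_AB = 400.3 mm².
A_BC = 852.8 mm².
A_CD = 415.3 mm².
A_DE = 876.2 mm².
δ_AB = 31500·273/(400.3·103000) = 0.2086 mm
δ_BC = -11200·538/(852.8·103000) = -0.0686 mm
δ_CD = 15100·324/(415.3·103000) = 0.1144 mm
δ_DE = 33900·832/(876.2·103000) = 0.3125 mm
δ = Σδ_i = 0.5669 mm.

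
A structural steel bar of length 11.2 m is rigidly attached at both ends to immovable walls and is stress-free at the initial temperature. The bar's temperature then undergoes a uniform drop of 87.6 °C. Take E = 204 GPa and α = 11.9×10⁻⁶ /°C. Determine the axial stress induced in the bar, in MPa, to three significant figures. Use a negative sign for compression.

213 MPa

Free thermal expansion αLΔT = 11.9e-6 · 11200 · -87.6 = -11.68 mm.
The walls impose strain ε = −(-11.68)/11200 = 1.0424e-03; σ = Eε = 204000 · 1.0424e-03 = 212.7 MPa.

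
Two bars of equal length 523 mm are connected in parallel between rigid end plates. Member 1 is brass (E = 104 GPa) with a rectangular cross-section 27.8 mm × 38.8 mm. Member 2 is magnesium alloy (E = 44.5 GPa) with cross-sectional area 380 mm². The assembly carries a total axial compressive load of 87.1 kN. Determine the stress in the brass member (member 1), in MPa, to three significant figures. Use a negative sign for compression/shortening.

A_1 = 1079 mm².
Equal strain + equilibrium ⇒ each member carries load in proportion to AE: A₁E₁ = 112200000 N, A₂E₂ = 16910000 N, ΣAE = 129100000 N.
σ₁ = P·E₁/ΣAE = -87100·104000/129100000 = -70.17 MPa.

-70.2 MPa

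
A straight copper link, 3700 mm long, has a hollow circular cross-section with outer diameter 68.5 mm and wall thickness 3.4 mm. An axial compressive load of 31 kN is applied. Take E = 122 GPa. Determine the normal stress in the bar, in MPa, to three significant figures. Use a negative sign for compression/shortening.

A = 695.4 mm².
σ = N/A = -31000/695.4 = -44.58 MPa.

-44.6 MPa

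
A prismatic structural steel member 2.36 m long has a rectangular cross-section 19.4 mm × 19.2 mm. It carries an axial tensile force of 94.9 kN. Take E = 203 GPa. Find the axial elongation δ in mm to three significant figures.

A = 372.5 mm².
δ_mech = NL/(AE) = 94900·2360/(372.5·203000) = 2.962 mm.

2.96 mm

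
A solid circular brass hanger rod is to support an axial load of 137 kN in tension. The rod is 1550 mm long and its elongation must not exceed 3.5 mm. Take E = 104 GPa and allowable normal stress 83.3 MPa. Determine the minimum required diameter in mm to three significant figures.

Required area A ≥ P/σ_allow = 137000/83.3 = 1645 mm².
For a solid circular section, d ≥ √(4A/π) = 45.76 mm.
Elongation limit: A ≥ PL/(Eδ_allow) = 137000·1550/(104000·3.5) = 583.4 mm² ⇒ d ≥ 27.25 mm.
The stress limit governs.

45.8 mm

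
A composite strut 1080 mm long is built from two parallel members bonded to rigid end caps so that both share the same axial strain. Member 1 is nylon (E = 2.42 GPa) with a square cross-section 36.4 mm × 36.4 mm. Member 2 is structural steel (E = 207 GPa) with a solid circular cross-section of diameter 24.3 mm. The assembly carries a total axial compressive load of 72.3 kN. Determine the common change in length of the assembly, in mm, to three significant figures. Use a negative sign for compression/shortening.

-0.787 mm

A_1 = 1325 mm².
A_2 = 463.8 mm².
Equal strain + equilibrium ⇒ each member carries load in proportion to AE: A₁E₁ = 3206000 N, A₂E₂ = 96000000 N, ΣAE = 99210000 N.
δ = PL/ΣAE = -72300·1080/99210000 = -0.7871 mm.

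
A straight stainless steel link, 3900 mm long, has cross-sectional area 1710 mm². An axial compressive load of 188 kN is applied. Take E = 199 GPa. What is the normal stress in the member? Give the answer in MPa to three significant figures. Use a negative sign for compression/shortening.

σ = N/A = -188000/1710 = -109.9 MPa.

-110 MPa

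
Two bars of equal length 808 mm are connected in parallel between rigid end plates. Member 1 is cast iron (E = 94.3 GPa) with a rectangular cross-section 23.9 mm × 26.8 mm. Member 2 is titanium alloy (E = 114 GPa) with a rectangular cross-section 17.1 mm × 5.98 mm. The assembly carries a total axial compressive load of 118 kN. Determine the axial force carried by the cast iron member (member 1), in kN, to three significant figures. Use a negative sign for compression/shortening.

-98.9 kN

A_1 = 640.5 mm².
A_2 = 102.3 mm².
Equal strain + equilibrium ⇒ each member carries load in proportion to AE: A₁E₁ = 60400000 N, A₂E₂ = 11660000 N, ΣAE = 72060000 N.
F₁ = P·A₁E₁/ΣAE = -118000·60400000/72060000 = -98910 N.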